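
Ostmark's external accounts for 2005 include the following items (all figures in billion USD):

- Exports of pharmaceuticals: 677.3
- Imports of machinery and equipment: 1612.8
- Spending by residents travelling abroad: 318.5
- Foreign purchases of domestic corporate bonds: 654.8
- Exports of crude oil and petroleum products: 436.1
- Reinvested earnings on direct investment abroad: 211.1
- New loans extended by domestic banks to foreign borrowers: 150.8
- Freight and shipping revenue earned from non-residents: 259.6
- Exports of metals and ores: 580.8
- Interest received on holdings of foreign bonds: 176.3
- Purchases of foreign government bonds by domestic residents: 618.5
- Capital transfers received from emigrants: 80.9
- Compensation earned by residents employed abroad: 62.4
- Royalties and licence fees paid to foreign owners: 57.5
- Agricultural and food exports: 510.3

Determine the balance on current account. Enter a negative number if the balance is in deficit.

Goods: -1612.8 + 677.3 + 580.8 + 436.1 + 510.3 = 591.7
Services: -318.5 - 57.5 + 259.6 = -116.4
Primary income: 176.3 + 211.1 + 62.4 = 449.8
Current account = 591.7 + (-116.4) + 449.8 = 925.1
(Excluded from the current account — financial account: foreign purchases of domestic corporate bonds 654.8, new loans extended by domestic banks to foreign borrowers 150.8, purchases of foreign government bonds by domestic residents 618.5; capital account: capital transfers received from emigrants 80.9.)

925.1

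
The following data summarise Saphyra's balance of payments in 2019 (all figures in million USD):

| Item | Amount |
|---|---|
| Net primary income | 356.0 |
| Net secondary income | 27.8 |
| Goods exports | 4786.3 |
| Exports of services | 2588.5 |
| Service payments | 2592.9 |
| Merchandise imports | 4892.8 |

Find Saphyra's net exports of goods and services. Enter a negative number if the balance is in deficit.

Goods balance = 4786.3 - 4892.8 = -106.5
Services balance = 2588.5 - 2592.9 = -4.4
Trade balance (goods + services) = -106.5 + (-4.4) = -110.9

-110.9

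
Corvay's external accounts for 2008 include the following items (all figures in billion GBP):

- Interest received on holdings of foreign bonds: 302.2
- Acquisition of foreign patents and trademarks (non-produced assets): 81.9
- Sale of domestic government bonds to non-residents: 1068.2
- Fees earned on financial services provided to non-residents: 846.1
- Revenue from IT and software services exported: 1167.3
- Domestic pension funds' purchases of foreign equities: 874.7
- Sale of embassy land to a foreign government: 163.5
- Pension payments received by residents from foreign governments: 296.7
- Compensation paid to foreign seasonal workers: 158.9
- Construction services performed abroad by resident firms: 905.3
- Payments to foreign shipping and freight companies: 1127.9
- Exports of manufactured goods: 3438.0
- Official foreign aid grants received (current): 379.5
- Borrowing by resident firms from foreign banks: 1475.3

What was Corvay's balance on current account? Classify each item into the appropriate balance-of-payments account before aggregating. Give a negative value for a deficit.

Goods: 3438.0
Services: -1127.9 + 846.1 + 905.3 + 1167.3 = 1790.8
Primary income: 302.2 - 158.9 = 143.3
Secondary income: 379.5 + 296.7 = 676.2
Current account = 3438.0 + 1790.8 + 143.3 + 676.2 = 6048.3
(Excluded from the current account — capital account: acquisition of foreign patents and trademarks (non-produced assets) 81.9, sale of embassy land to a foreign government 163.5; financial account: sale of domestic government bonds to non-residents 1068.2, domestic pension funds' purchases of foreign equities 874.7, borrowing by resident firms from foreign banks 1475.3.)

6048.3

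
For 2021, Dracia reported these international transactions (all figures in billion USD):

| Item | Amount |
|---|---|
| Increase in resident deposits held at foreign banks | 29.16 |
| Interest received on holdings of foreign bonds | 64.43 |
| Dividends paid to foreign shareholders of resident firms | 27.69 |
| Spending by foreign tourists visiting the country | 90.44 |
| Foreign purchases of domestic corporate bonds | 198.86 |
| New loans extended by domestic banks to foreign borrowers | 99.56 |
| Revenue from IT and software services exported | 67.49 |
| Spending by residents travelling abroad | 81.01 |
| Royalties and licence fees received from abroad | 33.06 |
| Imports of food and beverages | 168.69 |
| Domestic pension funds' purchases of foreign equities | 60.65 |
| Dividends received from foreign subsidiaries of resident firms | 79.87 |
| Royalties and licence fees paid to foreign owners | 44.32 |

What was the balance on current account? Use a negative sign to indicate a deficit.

Goods: -168.69
Services: -81.01 + 33.06 - 44.32 + 67.49 + 90.44 = 65.66
Primary income: 64.43 + 79.87 - 27.69 = 116.61
Current account = (-168.69) + 65.66 + 116.61 = 13.58
(Excluded from the current account — financial account: increase in resident deposits held at foreign banks 29.16, foreign purchases of domestic corporate bonds 198.86, new loans extended by domestic banks to foreign borrowers 99.56, domestic pension funds' purchases of foreign equities 60.65.)

13.58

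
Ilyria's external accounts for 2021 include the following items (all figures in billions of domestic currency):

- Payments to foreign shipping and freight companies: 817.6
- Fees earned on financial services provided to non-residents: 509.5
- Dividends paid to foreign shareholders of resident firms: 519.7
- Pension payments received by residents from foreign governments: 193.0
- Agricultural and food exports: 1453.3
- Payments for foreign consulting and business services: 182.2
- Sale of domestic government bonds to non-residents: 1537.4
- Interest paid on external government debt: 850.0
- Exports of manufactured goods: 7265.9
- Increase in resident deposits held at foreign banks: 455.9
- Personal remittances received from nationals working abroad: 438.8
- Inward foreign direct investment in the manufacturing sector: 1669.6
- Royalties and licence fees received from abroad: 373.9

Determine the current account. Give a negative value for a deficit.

Goods: 1453.3 + 7265.9 = 8719.2
Services: -182.2 + 509.5 - 817.6 + 373.9 = -116.4
Primary income: -519.7 - 850.0 = -1369.7
Secondary income: 438.8 + 193.0 = 631.8
Current account = 8719.2 + (-116.4) + (-1369.7) + 631.8 = 7864.9
(Excluded from the current account — financial account: sale of domestic government bonds to non-residents 1537.4, increase in resident deposits held at foreign banks 455.9, inward foreign direct investment in the manufacturing sector 1669.6.)

7864.9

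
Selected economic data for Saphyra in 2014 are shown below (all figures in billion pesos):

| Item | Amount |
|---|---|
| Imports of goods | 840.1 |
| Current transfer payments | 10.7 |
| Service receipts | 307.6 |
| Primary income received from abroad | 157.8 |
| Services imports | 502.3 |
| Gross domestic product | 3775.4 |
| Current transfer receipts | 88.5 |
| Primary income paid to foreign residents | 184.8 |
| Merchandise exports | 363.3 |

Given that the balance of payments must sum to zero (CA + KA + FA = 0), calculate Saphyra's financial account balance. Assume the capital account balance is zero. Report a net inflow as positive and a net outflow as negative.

620.7

Goods balance = 363.3 - 840.1 = -476.8
Services balance = 307.6 - 502.3 = -194.7
Trade balance (goods + services) = -476.8 + (-194.7) = -671.5
Net primary income = 157.8 - 184.8 = -27.0
Net secondary income = 88.5 - 10.7 = 77.8
Current account = -671.5 + (-27.0) + 77.8 = -620.7
Financial account = -(-620.7) = 620.7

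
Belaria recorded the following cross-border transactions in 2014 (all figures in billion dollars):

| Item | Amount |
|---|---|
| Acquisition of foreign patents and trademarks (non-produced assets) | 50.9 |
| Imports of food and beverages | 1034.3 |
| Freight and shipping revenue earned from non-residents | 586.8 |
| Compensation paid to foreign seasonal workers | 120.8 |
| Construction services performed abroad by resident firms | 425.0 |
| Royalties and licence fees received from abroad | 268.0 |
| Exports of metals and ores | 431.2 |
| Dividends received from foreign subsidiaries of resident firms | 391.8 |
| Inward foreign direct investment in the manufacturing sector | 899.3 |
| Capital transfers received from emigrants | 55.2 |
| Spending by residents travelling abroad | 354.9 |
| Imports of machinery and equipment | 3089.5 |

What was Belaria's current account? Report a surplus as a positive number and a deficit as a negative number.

Goods: 431.2 - 3089.5 - 1034.3 = -3692.6
Services: 586.8 - 354.9 + 425.0 + 268.0 = 924.9
Primary income: -120.8 + 391.8 = 271.0
Current account = (-3692.6) + 924.9 + 271.0 = -2496.7
(Excluded from the current account — capital account: acquisition of foreign patents and trademarks (non-produced assets) 50.9, capital transfers received from emigrants 55.2; financial account: inward foreign direct investment in the manufacturing sector 899.3.)

-2496.7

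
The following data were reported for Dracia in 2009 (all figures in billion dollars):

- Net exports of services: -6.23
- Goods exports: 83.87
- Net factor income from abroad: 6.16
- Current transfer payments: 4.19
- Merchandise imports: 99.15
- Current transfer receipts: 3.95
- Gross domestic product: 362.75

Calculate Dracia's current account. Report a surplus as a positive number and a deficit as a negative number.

Goods balance = 83.87 - 99.15 = -15.28
Services balance = -6.23
Trade balance (goods + services) = -15.28 + (-6.23) = -21.51
Net primary income = 6.16
Net secondary income = 3.95 - 4.19 = -0.24
Current account = -21.51 + 6.16 + (-0.24) = -15.59

-15.59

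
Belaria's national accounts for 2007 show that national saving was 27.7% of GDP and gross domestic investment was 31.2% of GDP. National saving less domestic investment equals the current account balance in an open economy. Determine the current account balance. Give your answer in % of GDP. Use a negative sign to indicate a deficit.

-3.5

CA = S - I = 27.7 - 31.2 = -3.5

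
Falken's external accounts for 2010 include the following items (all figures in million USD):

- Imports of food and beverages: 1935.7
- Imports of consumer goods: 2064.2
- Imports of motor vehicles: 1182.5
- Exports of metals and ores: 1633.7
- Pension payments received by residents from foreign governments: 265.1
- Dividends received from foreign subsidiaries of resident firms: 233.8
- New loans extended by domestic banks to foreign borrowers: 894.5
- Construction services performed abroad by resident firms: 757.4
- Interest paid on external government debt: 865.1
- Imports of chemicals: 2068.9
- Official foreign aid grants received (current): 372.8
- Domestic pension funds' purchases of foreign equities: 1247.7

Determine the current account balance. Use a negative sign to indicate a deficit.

-4853.6

Goods: -1935.7 - 1182.5 - 2068.9 + 1633.7 - 2064.2 = -5617.6
Services: 757.4
Primary income: 233.8 - 865.1 = -631.3
Secondary income: 372.8 + 265.1 = 637.9
Current account = (-5617.6) + 757.4 + (-631.3) + 637.9 = -4853.6
(Excluded from the current account — financial account: new loans extended by domestic banks to foreign borrowers 894.5, domestic pension funds' purchases of foreign equities 1247.7.)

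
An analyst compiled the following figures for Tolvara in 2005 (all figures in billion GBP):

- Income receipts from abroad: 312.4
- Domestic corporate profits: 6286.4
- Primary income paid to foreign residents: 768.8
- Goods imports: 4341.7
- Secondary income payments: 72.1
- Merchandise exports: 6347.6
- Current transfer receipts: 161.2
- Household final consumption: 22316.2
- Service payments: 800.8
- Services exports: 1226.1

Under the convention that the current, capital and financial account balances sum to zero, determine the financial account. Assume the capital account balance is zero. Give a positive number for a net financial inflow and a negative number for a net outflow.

-2063.9

Goods balance = 6347.6 - 4341.7 = 2005.9
Services balance = 1226.1 - 800.8 = 425.3
Trade balance (goods + services) = 2005.9 + 425.3 = 2431.2
Net primary income = 312.4 - 768.8 = -456.4
Net secondary income = 161.2 - 72.1 = 89.1
Current account = 2431.2 + (-456.4) + 89.1 = 2063.9
Financial account = -(2063.9) = -2063.9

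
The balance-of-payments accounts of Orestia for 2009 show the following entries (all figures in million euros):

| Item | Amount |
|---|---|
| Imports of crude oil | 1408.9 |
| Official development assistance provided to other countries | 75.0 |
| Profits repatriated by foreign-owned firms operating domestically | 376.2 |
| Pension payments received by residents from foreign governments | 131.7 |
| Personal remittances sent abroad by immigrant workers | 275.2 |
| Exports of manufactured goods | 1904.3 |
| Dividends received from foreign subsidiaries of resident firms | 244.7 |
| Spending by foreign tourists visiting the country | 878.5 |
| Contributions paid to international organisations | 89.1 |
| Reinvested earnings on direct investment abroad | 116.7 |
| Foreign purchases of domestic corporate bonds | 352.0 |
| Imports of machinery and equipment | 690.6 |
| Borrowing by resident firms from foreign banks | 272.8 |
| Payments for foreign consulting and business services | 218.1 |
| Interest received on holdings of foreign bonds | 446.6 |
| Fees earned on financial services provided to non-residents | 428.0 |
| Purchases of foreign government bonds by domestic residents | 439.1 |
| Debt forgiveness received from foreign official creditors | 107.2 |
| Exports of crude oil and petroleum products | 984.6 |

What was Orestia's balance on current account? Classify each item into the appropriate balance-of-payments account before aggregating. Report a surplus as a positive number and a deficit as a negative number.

Goods: 1904.3 + 984.6 - 1408.9 - 690.6 = 789.4
Services: 428.0 - 218.1 + 878.5 = 1088.4
Primary income: 116.7 + 446.6 + 244.7 - 376.2 = 431.8
Secondary income: 131.7 - 89.1 - 75.0 - 275.2 = -307.6
Current account = 789.4 + 1088.4 + 431.8 + (-307.6) = 2002.0
(Excluded from the current account — financial account: foreign purchases of domestic corporate bonds 352.0, borrowing by resident firms from foreign banks 272.8, purchases of foreign government bonds by domestic residents 439.1; capital account: debt forgiveness received from foreign official creditors 107.2.)

2002.0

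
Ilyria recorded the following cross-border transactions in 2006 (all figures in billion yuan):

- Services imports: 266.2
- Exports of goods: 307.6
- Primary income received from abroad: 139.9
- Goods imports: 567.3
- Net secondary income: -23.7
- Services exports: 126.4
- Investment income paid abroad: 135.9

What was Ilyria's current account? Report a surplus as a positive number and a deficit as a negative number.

-419.2

Goods balance = 307.6 - 567.3 = -259.7
Services balance = 126.4 - 266.2 = -139.8
Trade balance (goods + services) = -259.7 + (-139.8) = -399.5
Net primary income = 139.9 - 135.9 = 4.0
Net secondary income = -23.7
Current account = -399.5 + 4.0 + (-23.7) = -419.2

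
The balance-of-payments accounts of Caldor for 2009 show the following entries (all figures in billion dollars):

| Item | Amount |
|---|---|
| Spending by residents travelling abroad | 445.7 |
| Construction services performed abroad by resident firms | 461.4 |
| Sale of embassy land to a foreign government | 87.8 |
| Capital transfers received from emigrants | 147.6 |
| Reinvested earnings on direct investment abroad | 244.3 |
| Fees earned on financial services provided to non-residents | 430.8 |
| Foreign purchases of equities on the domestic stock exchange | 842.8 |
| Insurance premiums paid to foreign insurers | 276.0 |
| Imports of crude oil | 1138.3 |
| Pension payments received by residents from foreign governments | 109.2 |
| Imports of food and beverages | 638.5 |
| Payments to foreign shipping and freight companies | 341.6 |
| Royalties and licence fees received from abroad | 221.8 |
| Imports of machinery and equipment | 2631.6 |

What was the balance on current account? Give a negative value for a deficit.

-4004.2

Goods: -2631.6 - 638.5 - 1138.3 = -4408.4
Services: 430.8 + 221.8 - 341.6 - 276.0 + 461.4 - 445.7 = 50.7
Primary income: 244.3
Secondary income: 109.2
Current account = (-4408.4) + 50.7 + 244.3 + 109.2 = -4004.2
(Excluded from the current account — capital account: sale of embassy land to a foreign government 87.8, capital transfers received from emigrants 147.6; financial account: foreign purchases of equities on the domestic stock exchange 842.8.)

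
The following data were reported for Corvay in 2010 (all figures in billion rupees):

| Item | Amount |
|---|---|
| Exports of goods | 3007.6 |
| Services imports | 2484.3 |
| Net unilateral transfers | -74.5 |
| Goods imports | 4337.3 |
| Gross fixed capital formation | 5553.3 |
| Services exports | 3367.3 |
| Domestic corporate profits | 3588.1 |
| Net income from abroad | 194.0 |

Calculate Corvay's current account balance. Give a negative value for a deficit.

Goods balance = 3007.6 - 4337.3 = -1329.7
Services balance = 3367.3 - 2484.3 = 883.0
Trade balance (goods + services) = -1329.7 + 883.0 = -446.7
Net primary income = 194.0
Net secondary income = -74.5
Current account = -446.7 + 194.0 + (-74.5) = -327.2

-327.2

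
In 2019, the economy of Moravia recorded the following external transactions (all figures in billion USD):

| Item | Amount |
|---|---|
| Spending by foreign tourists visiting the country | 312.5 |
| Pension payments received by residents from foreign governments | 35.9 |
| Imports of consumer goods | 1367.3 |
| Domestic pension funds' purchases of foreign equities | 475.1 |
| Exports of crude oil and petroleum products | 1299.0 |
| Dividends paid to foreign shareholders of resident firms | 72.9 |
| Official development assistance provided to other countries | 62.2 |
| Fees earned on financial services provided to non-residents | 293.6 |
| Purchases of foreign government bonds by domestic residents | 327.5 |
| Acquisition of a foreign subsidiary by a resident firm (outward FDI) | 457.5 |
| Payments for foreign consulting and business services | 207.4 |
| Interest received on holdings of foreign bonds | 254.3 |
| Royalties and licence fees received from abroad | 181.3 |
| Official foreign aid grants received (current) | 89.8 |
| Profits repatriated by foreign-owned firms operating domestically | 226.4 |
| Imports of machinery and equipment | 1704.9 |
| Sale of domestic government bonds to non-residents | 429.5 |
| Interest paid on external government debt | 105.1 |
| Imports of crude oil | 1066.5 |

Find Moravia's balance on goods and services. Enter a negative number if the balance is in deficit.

-2259.7

Goods: -1066.5 - 1704.9 + 1299.0 - 1367.3 = -2839.7
Services: 312.5 - 207.4 + 293.6 + 181.3 = 580.0
Trade balance = -2839.7 + 580.0 = -2259.7
(Excluded from the trade balance — secondary income: pension payments received by residents from foreign governments 35.9, official development assistance provided to other countries 62.2, official foreign aid grants received (current) 89.8; financial account: domestic pension funds' purchases of foreign equities 475.1, purchases of foreign government bonds by domestic residents 327.5, acquisition of a foreign subsidiary by a resident firm (outward FDI) 457.5, sale of domestic government bonds to non-residents 429.5; primary income: dividends paid to foreign shareholders of resident firms 72.9, interest received on holdings of foreign bonds 254.3, profits repatriated by foreign-owned firms operating domestically 226.4, interest paid on external government debt 105.1.)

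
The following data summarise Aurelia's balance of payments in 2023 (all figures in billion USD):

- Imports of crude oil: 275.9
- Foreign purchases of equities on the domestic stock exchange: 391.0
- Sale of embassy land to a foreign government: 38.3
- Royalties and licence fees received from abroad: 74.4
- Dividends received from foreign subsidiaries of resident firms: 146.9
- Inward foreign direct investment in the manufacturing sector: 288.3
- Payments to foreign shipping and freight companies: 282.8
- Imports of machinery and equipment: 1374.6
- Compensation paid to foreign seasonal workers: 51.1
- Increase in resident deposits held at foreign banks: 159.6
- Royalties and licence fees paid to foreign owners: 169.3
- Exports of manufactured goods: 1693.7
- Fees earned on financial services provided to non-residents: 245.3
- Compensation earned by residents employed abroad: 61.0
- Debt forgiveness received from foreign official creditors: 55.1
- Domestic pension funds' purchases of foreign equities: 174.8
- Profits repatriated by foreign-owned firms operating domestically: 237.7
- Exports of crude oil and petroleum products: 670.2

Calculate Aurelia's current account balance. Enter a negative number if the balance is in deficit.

Goods: -1374.6 - 275.9 + 1693.7 + 670.2 = 713.4
Services: -169.3 - 282.8 + 74.4 + 245.3 = -132.4
Primary income: -237.7 + 146.9 + 61.0 - 51.1 = -80.9
Current account = 713.4 + (-132.4) + (-80.9) = 500.1
(Excluded from the current account — financial account: foreign purchases of equities on the domestic stock exchange 391.0, inward foreign direct investment in the manufacturing sector 288.3, increase in resident deposits held at foreign banks 159.6, domestic pension funds' purchases of foreign equities 174.8; capital account: sale of embassy land to a foreign government 38.3, debt forgiveness received from foreign official creditors 55.1.)

500.1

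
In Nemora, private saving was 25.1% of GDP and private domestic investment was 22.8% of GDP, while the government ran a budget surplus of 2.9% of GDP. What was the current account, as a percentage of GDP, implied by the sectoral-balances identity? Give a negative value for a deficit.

5.2

By the sectoral-balances identity, CA = (S_private - I) + (T - G).
Private balance = 25.1 - 22.8 = 2.3
Government balance (T - G) = 2.9
CA = 2.3 + 2.9 = 5.2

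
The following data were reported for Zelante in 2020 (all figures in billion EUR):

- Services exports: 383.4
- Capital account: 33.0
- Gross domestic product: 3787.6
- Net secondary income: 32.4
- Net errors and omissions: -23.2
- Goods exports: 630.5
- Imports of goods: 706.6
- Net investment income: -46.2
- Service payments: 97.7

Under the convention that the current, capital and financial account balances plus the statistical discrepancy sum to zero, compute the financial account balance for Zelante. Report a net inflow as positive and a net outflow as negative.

-205.6

Goods balance = 630.5 - 706.6 = -76.1
Services balance = 383.4 - 97.7 = 285.7
Trade balance (goods + services) = -76.1 + 285.7 = 209.6
Net primary income = -46.2
Net secondary income = 32.4
Current account = 209.6 + (-46.2) + 32.4 = 195.8
Financial account = -(195.8 + 33.0 + (-23.2)) = -205.6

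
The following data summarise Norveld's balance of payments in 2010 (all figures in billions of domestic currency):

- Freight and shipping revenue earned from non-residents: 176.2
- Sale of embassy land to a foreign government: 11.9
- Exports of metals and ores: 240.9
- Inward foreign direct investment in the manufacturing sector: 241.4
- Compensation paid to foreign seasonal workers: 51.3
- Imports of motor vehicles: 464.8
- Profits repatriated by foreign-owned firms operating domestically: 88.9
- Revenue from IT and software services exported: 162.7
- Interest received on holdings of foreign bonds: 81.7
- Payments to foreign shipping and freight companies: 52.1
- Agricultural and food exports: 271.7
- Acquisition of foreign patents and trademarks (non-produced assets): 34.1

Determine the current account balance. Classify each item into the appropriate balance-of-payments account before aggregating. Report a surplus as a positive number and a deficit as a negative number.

276.1

Goods: -464.8 + 240.9 + 271.7 = 47.8
Services: 162.7 - 52.1 + 176.2 = 286.8
Primary income: 81.7 - 88.9 - 51.3 = -58.5
Current account = 47.8 + 286.8 + (-58.5) = 276.1
(Excluded from the current account — capital account: sale of embassy land to a foreign government 11.9, acquisition of foreign patents and trademarks (non-produced assets) 34.1; financial account: inward foreign direct investment in the manufacturing sector 241.4.)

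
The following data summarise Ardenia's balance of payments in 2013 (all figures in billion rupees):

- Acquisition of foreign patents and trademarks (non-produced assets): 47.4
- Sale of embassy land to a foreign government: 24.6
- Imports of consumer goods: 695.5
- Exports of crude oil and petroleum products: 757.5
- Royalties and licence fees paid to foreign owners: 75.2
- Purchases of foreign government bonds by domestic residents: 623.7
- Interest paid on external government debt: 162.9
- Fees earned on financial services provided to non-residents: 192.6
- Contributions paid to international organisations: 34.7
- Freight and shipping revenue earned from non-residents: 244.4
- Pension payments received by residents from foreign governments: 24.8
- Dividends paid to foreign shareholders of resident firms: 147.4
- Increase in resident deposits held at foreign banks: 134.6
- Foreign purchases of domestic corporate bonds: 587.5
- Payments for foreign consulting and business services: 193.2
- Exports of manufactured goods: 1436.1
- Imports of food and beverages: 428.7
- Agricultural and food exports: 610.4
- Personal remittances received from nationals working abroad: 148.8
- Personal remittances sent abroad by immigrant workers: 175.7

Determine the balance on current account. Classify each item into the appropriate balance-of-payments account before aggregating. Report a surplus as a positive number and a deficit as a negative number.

Goods: 610.4 - 428.7 + 1436.1 - 695.5 + 757.5 = 1679.8
Services: 244.4 - 193.2 - 75.2 + 192.6 = 168.6
Primary income: -147.4 - 162.9 = -310.3
Secondary income: 24.8 - 34.7 + 148.8 - 175.7 = -36.8
Current account = 1679.8 + 168.6 + (-310.3) + (-36.8) = 1501.3
(Excluded from the current account — capital account: acquisition of foreign patents and trademarks (non-produced assets) 47.4, sale of embassy land to a foreign government 24.6; financial account: purchases of foreign government bonds by domestic residents 623.7, increase in resident deposits held at foreign banks 134.6, foreign purchases of domestic corporate bonds 587.5.)

1501.3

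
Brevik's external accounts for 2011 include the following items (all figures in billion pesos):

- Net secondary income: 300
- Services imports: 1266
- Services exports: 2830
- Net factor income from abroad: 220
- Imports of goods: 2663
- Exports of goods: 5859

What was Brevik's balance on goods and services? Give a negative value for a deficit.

4760

Goods balance = 5859 - 2663 = 3196
Services balance = 2830 - 1266 = 1564
Trade balance (goods + services) = 3196 + 1564 = 4760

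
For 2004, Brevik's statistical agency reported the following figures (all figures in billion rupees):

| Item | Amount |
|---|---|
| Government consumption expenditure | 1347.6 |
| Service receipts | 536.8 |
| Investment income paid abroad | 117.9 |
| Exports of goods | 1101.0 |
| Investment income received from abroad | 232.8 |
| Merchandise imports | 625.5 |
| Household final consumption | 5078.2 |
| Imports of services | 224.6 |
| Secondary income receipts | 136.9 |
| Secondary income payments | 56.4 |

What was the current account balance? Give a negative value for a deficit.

983.1

Goods balance = 1101.0 - 625.5 = 475.5
Services balance = 536.8 - 224.6 = 312.2
Trade balance (goods + services) = 475.5 + 312.2 = 787.7
Net primary income = 232.8 - 117.9 = 114.9
Net secondary income = 136.9 - 56.4 = 80.5
Current account = 787.7 + 114.9 + 80.5 = 983.1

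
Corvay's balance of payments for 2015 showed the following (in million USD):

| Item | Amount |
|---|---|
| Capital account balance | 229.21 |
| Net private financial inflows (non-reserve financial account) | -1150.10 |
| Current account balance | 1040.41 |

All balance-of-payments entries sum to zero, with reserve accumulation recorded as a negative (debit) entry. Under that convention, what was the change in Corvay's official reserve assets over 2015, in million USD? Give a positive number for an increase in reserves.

119.52

Official reserve transactions balance = -(1040.41 + 229.21 + (-1150.10)) = -119.52
An accumulation of reserves is recorded as a debit (negative entry), so the change in the stock of reserves is the negative of that balance.
Change in official reserves = -(-119.52) = 119.52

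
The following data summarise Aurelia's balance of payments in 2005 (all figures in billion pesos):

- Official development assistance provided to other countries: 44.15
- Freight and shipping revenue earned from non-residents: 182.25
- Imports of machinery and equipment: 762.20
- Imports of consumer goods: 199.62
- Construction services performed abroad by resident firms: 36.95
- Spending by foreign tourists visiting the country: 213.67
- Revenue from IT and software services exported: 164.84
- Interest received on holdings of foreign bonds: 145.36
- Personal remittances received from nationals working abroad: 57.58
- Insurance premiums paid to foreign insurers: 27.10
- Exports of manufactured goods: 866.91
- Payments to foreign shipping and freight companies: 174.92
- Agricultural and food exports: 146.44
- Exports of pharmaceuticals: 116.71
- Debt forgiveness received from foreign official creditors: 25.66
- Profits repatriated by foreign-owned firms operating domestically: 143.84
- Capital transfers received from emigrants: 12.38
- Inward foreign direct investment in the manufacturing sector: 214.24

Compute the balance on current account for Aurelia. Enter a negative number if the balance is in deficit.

578.88

Goods: 866.91 + 146.44 - 199.62 + 116.71 - 762.20 = 168.24
Services: -27.10 + 164.84 + 36.95 - 174.92 + 213.67 + 182.25 = 395.69
Primary income: 145.36 - 143.84 = 1.52
Secondary income: 57.58 - 44.15 = 13.43
Current account = 168.24 + 395.69 + 1.52 + 13.43 = 578.88
(Excluded from the current account — capital account: debt forgiveness received from foreign official creditors 25.66, capital transfers received from emigrants 12.38; financial account: inward foreign direct investment in the manufacturing sector 214.24.)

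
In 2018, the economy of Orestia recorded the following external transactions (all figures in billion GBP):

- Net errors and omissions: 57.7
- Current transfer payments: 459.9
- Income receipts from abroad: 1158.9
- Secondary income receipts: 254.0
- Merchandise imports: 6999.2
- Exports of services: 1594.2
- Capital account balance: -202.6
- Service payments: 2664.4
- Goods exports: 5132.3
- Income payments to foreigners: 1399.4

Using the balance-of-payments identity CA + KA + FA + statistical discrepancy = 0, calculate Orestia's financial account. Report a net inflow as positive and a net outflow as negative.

Goods balance = 5132.3 - 6999.2 = -1866.9
Services balance = 1594.2 - 2664.4 = -1070.2
Trade balance (goods + services) = -1866.9 + (-1070.2) = -2937.1
Net primary income = 1158.9 - 1399.4 = -240.5
Net secondary income = 254.0 - 459.9 = -205.9
Current account = -2937.1 + (-240.5) + (-205.9) = -3383.5
Financial account = -(-3383.5 + (-202.6) + 57.7) = 3528.4

3528.4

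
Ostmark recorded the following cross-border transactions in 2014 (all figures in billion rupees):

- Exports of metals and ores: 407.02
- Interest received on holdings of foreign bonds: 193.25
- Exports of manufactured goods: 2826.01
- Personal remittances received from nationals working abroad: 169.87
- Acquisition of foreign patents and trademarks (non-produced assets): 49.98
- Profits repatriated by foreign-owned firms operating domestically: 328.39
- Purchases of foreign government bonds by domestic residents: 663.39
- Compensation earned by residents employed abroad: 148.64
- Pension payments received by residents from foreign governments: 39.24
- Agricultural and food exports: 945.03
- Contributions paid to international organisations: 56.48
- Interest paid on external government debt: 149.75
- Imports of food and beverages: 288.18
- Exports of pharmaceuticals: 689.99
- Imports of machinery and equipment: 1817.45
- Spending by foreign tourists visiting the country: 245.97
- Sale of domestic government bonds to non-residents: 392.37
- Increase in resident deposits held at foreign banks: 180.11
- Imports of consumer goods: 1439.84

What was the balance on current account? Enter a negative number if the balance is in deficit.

1584.93

Goods: -1439.84 + 407.02 - 1817.45 + 945.03 + 2826.01 - 288.18 + 689.99 = 1322.58
Services: 245.97
Primary income: -328.39 - 149.75 + 193.25 + 148.64 = -136.25
Secondary income: -56.48 + 169.87 + 39.24 = 152.63
Current account = 1322.58 + 245.97 + (-136.25) + 152.63 = 1584.93
(Excluded from the current account — capital account: acquisition of foreign patents and trademarks (non-produced assets) 49.98; financial account: purchases of foreign government bonds by domestic residents 663.39, sale of domestic government bonds to non-residents 392.37, increase in resident deposits held at foreign banks 180.11.)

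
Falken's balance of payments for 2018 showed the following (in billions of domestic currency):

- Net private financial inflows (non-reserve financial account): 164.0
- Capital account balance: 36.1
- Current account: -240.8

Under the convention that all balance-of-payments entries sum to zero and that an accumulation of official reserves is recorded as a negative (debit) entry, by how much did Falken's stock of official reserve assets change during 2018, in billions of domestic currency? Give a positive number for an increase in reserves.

-40.7

Official reserve transactions balance = -((-240.8) + 36.1 + 164.0) = 40.7
An accumulation of reserves is recorded as a debit (negative entry), so the change in the stock of reserves is the negative of that balance.
Change in official reserves = -(40.7) = -40.7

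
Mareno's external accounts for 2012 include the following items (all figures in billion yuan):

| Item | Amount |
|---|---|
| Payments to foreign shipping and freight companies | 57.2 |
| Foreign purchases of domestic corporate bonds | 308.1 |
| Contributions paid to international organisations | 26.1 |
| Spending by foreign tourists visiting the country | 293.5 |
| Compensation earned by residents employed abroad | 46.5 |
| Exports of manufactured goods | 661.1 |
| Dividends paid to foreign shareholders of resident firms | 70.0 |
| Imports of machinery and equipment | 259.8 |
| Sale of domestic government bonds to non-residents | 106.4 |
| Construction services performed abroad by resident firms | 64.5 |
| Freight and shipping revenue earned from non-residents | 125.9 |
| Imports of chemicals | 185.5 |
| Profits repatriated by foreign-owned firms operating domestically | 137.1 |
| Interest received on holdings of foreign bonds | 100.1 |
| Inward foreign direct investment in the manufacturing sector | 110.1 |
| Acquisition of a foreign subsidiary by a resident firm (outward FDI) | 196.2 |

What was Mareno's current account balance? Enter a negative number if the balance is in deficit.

Goods: 661.1 - 185.5 - 259.8 = 215.8
Services: -57.2 + 125.9 + 293.5 + 64.5 = 426.7
Primary income: 46.5 - 137.1 - 70.0 + 100.1 = -60.5
Secondary income: -26.1
Current account = 215.8 + 426.7 + (-60.5) + (-26.1) = 555.9
(Excluded from the current account — financial account: foreign purchases of domestic corporate bonds 308.1, sale of domestic government bonds to non-residents 106.4, inward foreign direct investment in the manufacturing sector 110.1, acquisition of a foreign subsidiary by a resident firm (outward FDI) 196.2.)

555.9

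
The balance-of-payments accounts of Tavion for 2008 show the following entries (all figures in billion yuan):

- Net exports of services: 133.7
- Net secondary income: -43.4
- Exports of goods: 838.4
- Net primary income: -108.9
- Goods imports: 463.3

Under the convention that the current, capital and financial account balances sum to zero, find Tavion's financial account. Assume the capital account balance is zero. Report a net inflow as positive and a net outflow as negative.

Goods balance = 838.4 - 463.3 = 375.1
Services balance = 133.7
Trade balance (goods + services) = 375.1 + 133.7 = 508.8
Net primary income = -108.9
Net secondary income = -43.4
Current account = 508.8 + (-108.9) + (-43.4) = 356.5
Financial account = -(356.5) = -356.5

-356.5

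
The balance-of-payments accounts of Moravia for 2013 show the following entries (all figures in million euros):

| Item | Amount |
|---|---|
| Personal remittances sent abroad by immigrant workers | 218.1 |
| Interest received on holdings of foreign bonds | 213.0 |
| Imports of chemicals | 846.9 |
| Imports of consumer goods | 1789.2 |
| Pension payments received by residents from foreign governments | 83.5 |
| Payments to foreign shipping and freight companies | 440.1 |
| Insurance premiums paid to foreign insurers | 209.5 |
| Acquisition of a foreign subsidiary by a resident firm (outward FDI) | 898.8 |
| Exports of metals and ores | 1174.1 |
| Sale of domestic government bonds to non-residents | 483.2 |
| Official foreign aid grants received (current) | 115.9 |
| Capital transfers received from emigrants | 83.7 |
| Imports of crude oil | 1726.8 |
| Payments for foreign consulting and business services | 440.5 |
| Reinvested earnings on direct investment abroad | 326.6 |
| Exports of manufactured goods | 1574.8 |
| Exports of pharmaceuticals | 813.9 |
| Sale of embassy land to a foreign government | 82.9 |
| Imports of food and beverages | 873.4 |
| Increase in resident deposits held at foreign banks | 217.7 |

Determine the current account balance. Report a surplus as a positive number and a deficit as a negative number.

-2242.7

Goods: 1574.8 - 873.4 + 813.9 + 1174.1 - 1726.8 - 846.9 - 1789.2 = -1673.5
Services: -209.5 - 440.1 - 440.5 = -1090.1
Primary income: 213.0 + 326.6 = 539.6
Secondary income: 83.5 + 115.9 - 218.1 = -18.7
Current account = (-1673.5) + (-1090.1) + 539.6 + (-18.7) = -2242.7
(Excluded from the current account — financial account: acquisition of a foreign subsidiary by a resident firm (outward FDI) 898.8, sale of domestic government bonds to non-residents 483.2, increase in resident deposits held at foreign banks 217.7; capital account: capital transfers received from emigrants 83.7, sale of embassy land to a foreign government 82.9.)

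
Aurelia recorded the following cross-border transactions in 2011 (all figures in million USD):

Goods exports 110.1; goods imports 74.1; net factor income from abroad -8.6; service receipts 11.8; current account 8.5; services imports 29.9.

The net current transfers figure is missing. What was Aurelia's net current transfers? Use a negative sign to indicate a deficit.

-0.8

Current account = goods balance + services balance + net primary income + net secondary income
Sum of the known components = 9.3
Net current transfers = CA - (known components) = 8.5 - 9.3 = -0.8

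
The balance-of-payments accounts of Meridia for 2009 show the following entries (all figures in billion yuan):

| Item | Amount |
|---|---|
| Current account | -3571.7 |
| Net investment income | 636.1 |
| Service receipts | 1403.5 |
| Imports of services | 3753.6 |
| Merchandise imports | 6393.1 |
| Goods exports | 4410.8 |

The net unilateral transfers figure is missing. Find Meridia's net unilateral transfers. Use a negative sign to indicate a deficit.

Current account = goods balance + services balance + net primary income + net secondary income
Sum of the known components = -3696.3
Net unilateral transfers = CA - (known components) = -3571.7 - (-3696.3) = 124.6

124.6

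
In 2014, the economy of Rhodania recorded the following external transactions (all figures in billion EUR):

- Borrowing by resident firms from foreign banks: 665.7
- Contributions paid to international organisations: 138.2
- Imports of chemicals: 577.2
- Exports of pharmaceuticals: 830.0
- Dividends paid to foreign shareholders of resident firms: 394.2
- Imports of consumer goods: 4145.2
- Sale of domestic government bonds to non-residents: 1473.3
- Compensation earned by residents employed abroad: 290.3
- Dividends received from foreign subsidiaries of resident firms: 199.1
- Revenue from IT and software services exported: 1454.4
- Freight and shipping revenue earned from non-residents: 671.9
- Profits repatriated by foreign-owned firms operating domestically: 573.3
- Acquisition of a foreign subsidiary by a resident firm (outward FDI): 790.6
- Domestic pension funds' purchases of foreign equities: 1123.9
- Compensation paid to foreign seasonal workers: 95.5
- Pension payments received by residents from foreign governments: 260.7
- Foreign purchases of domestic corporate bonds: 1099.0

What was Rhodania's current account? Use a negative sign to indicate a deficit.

Goods: -4145.2 + 830.0 - 577.2 = -3892.4
Services: 671.9 + 1454.4 = 2126.3
Primary income: -573.3 - 394.2 - 95.5 + 199.1 + 290.3 = -573.6
Secondary income: 260.7 - 138.2 = 122.5
Current account = (-3892.4) + 2126.3 + (-573.6) + 122.5 = -2217.2
(Excluded from the current account — financial account: borrowing by resident firms from foreign banks 665.7, sale of domestic government bonds to non-residents 1473.3, acquisition of a foreign subsidiary by a resident firm (outward FDI) 790.6, domestic pension funds' purchases of foreign equities 1123.9, foreign purchases of domestic corporate bonds 1099.0.)

-2217.2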